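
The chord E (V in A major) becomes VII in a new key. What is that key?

The numeral VII denotes a major triad on scale degree 7. With E on degree 7, the tonic of the new key is F#.
Degree 7 carries a major triad in natural-minor keys, so the destination is F# minor.
Check: the diatonic triads of F# minor (natural minor) are F#m (i), G#dim (ii°), A (III), Bm (iv), C#m (v), D (VI), E (VII) — E is indeed VII.

F# minor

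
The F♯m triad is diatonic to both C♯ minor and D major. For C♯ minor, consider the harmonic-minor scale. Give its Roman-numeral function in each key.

iv in C♯ minor; iii in D major

The scale of C♯ minor (harmonic minor) is C♯ D♯ E F♯ G♯ A B♯; F♯ is degree 4, and the triad built there (F♯-A-C♯) is minor, so it is iv.
The scale of D major is D E F♯ G A B C♯; F♯ is degree 3, and the triad built there (F♯-A-C♯) is minor, so it is iii.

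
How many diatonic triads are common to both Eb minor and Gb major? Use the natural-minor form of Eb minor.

Diatonic triads of Eb minor (natural minor): Ebm (i), Fdim (ii°), Gb (III), Abm (iv), Bbm (v), Cb (VI), Db (VII).
Diatonic triads of Gb major: Gb (I), Abm (ii), Bbm (iii), Cb (IV), Db (V), Ebm (vi), Fdim (vii°).
Matching root and quality in both lists: Ebm, Fdim, Gb, Abm, Bbm, Cb, Db.
That gives 7 common triads.

7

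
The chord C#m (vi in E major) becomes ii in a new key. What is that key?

The numeral ii denotes a minor triad on scale degree 2. With C# on degree 2, the tonic of the new key is B.
Degree 2 carries a minor triad in major keys, so the destination is B major.
Check: the diatonic triads of B major are B (I), C#m (ii), D#m (iii), E (IV), F# (V), G#m (vi), A#dim (vii°) — C#m is indeed ii.

B major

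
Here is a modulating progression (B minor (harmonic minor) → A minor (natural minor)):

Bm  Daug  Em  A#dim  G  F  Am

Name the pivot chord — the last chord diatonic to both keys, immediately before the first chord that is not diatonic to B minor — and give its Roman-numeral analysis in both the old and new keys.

Chords diatonic to B minor: Bm, C#dim, Daug, Em, F#, G, A#dim.
Reading the progression, the first chord not in that set is F, so the modulation leaves B minor there.
The chord immediately before F is G, which is diatonic to both keys: VI in B minor and VII in A minor.

G — VI in B minor, VII in A minor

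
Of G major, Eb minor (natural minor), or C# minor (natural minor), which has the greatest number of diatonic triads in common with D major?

G major

Triads of D major: D (I), Em (ii), F#m (iii), G (IV), A (V), Bm (vi), C#dim (vii°).
G major shares 4: D, Em, G, Bm.
Eb minor (natural minor) shares 0: none.
C# minor (natural minor) shares 2: F#m, A.
The most common triads (4) are shared with G major.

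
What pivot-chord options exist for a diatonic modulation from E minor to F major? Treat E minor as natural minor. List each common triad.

Triads in E minor (natural minor): Em (i), F#dim (ii°), G (III), Am (iv), Bm (v), C (VI), D (VII).
Triads in F major: F (I), Gm (ii), Am (iii), Bb (IV), C (V), Dm (vi), Edim (vii°).
Shared triads with their functions: Am (iv in E minor, iii in F major); C (VI in E minor, V in F major).

Am, C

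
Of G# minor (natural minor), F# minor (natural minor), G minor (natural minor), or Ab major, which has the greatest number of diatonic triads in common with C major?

G minor

Triads of C major: C major (I), D minor (ii), E minor (iii), F major (IV), G major (V), A minor (vi), B diminished (vii°).
G# minor (natural minor) shares 0: none.
F# minor (natural minor) shares 0: none.
G minor (natural minor) shares 2: Dm, F.
Ab major shares 0: none.
The most common triads (2) are shared with G minor.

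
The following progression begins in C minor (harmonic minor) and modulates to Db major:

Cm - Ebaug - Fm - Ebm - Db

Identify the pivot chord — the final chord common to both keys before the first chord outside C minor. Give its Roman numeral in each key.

Fm — iv in C minor, iii in Db major

Chords diatonic to C minor: Cm, Ddim, Ebaug, Fm, G, Ab, Bdim.
Reading the progression, the first chord not in that set is Ebm, so the modulation leaves C minor there.
The chord immediately before Ebm is Fm, which is diatonic to both keys: iv in C minor and iii in Db major.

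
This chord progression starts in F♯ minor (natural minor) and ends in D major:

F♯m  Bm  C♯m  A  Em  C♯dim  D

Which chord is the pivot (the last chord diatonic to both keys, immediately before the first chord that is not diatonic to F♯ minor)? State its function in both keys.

A — III in F♯ minor, V in D major

Chords diatonic to F♯ minor: F♯m, G♯dim, A, Bm, C♯m, D, E.
Reading the progression, the first chord not in that set is Em, so the modulation leaves F♯ minor there.
The chord immediately before Em is A, which is diatonic to both keys: III in F♯ minor and V in D major.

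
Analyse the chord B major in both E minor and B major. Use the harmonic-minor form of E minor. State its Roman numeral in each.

The scale of E minor (harmonic minor) is E F♯ G A B C D♯; B is degree 5, and the triad built there (B-D♯-F♯) is major, so it is V.
The scale of B major is B C♯ D♯ E F♯ G♯ A♯; B is degree 1, and the triad built there (B-D♯-F♯) is major, so it is I.

V in E minor; I in B major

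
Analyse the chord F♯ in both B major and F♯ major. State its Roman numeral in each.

The scale of B major is B C♯ D♯ E F♯ G♯ A♯; F♯ is degree 5, and the triad built there (F♯-A♯-C♯) is major, so it is V.
The scale of F♯ major is F♯ G♯ A♯ B C♯ D♯ E♯; F♯ is degree 1, and the triad built there (F♯-A♯-C♯) is major, so it is I.

V in B major; I in F♯ major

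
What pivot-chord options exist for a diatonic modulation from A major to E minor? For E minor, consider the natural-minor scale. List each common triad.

Bm, D

Triads in A major: A (I), Bm (ii), C♯m (iii), D (IV), E (V), F♯m (vi), G♯dim (vii°).
Triads in E minor (natural minor): Em (i), F♯dim (ii°), G (III), Am (iv), Bm (v), C (VI), D (VII).
Shared triads with their functions: Bm (ii in A major, v in E minor); D (IV in A major, VII in E minor).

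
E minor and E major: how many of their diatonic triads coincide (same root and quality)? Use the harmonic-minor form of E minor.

Diatonic triads of E minor (harmonic minor): Em (i), F#dim (ii°), Gaug (III+), Am (iv), B (V), C (VI), D#dim (vii°).
Diatonic triads of E major: E (I), F#m (ii), G#m (iii), A (IV), B (V), C#m (vi), D#dim (vii°).
Matching root and quality in both lists: B, D#dim.
That gives 2 common triads.

2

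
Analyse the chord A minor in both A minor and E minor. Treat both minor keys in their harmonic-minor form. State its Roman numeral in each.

The scale of A minor (harmonic minor) is A B C D E F G♯; A is degree 1, and the triad built there (A-C-E) is minor, so it is i.
The scale of E minor (harmonic minor) is E F♯ G A B C D♯; A is degree 4, and the triad built there (A-C-E) is minor, so it is iv.

i in A minor; iv in E minor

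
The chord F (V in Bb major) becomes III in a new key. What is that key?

D minor

The numeral III denotes a major triad on scale degree 3. With F on degree 3, the tonic of the new key is D.
Degree 3 carries a major triad in natural-minor keys, so the destination is D minor.
Check: the diatonic triads of D minor (natural minor) are Dm (i), Edim (ii°), F (III), Gm (iv), Am (v), Bb (VI), C (VII) — F is indeed III.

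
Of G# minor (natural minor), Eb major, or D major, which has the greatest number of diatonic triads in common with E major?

Triads of E major: E major (I), F# minor (ii), G# minor (iii), A major (IV), B major (V), C# minor (vi), D# diminished (vii°).
G# minor (natural minor) shares 4: E, G#m, B, C#m.
Eb major shares 0: none.
D major shares 2: F#m, A.
The most common triads (4) are shared with G# minor.

G# minor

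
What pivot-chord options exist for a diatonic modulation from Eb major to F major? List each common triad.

Gm, Bb

Triads in Eb major: Eb (I), Fm (ii), Gm (iii), Ab (IV), Bb (V), Cm (vi), Ddim (vii°).
Triads in F major: F (I), Gm (ii), Am (iii), Bb (IV), C (V), Dm (vi), Edim (vii°).
Shared triads with their functions: Gm (iii in Eb major, ii in F major); Bb (V in Eb major, IV in F major).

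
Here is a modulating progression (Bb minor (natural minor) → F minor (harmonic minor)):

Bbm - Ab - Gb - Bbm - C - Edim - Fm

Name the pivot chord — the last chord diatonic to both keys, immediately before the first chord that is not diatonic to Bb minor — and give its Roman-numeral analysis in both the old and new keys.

Bbm — i in Bb minor, iv in F minor

Chords diatonic to Bb minor: Bbm, Cdim, Db, Ebm, Fm, Gb, Ab.
Reading the progression, the first chord not in that set is C, so the modulation leaves Bb minor there.
The chord immediately before C is Bbm, which is diatonic to both keys: i in Bb minor and iv in F minor.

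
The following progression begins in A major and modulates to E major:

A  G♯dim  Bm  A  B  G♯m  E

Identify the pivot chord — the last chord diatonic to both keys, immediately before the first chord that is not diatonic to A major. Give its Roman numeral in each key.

Chords diatonic to A major: A, Bm, C♯m, D, E, F♯m, G♯dim.
Reading the progression, the first chord not in that set is B, so the modulation leaves A major there.
The chord immediately before B is A, which is diatonic to both keys: I in A major and IV in E major.

A — I in A major, IV in E major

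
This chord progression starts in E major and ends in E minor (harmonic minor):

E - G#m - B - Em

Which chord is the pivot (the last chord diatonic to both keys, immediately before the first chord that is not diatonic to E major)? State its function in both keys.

Chords diatonic to E major: E, F#m, G#m, A, B, C#m, D#dim.
Reading the progression, the first chord not in that set is Em, so the modulation leaves E major there.
The chord immediately before Em is B, which is diatonic to both keys: V in E major and V in E minor.

B — V in E major, V in E minor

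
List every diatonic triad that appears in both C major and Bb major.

Dm, F

Triads in C major: C (I), Dm (ii), Em (iii), F (IV), G (V), Am (vi), Bdim (vii°).
Triads in Bb major: Bb (I), Cm (ii), Dm (iii), Eb (IV), F (V), Gm (vi), Adim (vii°).
Shared triads with their functions: Dm (ii in C major, iii in Bb major); F (IV in C major, V in Bb major).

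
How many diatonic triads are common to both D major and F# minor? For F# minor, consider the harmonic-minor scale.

Diatonic triads of D major: D (I), Em (ii), F#m (iii), G (IV), A (V), Bm (vi), C#dim (vii°).
Diatonic triads of F# minor (harmonic minor): F#m (i), G#dim (ii°), Aaug (III+), Bm (iv), C# (V), D (VI), E#dim (vii°).
Matching root and quality in both lists: D, F#m, Bm.
That gives 3 common triads.

3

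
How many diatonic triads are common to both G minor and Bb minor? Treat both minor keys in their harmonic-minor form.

1

Diatonic triads of G minor (harmonic minor): Gm (i), Adim (ii°), Bbaug (III+), Cm (iv), D (V), Eb (VI), F#dim (vii°).
Diatonic triads of Bb minor (harmonic minor): Bbm (i), Cdim (ii°), Dbaug (III+), Ebm (iv), F (V), Gb (VI), Adim (vii°).
Matching root and quality in both lists: Adim.
That gives 1 common triad.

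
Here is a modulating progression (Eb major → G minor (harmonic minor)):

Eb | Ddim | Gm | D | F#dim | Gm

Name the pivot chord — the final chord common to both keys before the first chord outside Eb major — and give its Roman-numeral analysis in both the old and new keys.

Gm — iii in Eb major, i in G minor

Chords diatonic to Eb major: Eb, Fm, Gm, Ab, Bb, Cm, Ddim.
Reading the progression, the first chord not in that set is D, so the modulation leaves Eb major there.
The chord immediately before D is Gm, which is diatonic to both keys: iii in Eb major and i in G minor.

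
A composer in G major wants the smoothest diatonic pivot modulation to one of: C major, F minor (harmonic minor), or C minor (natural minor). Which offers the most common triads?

Triads of G major: G (I), Am (ii), Bm (iii), C (IV), D (V), Em (vi), F#dim (vii°).
C major shares 4: G, Am, C, Em.
F minor (harmonic minor) shares 1: C.
C minor (natural minor) shares 0: none.
The most common triads (4) are shared with C major.

C major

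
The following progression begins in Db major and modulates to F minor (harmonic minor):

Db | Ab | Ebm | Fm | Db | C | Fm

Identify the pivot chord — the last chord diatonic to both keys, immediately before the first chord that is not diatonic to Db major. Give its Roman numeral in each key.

Chords diatonic to Db major: Db, Ebm, Fm, Gb, Ab, Bbm, Cdim.
Reading the progression, the first chord not in that set is C, so the modulation leaves Db major there.
The chord immediately before C is Db, which is diatonic to both keys: I in Db major and VI in F minor.

Db — I in Db major, VI in F minor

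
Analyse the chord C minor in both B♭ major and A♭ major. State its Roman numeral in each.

ii in B♭ major; iii in A♭ major

The scale of B♭ major is B♭ C D E♭ F G A; C is degree 2, and the triad built there (C-E♭-G) is minor, so it is ii.
The scale of A♭ major is A♭ B♭ C D♭ E♭ F G; C is degree 3, and the triad built there (C-E♭-G) is minor, so it is iii.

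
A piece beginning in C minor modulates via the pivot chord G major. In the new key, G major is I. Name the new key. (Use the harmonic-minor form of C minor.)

G major

The numeral I denotes a major triad on scale degree 1. With G on degree 1, the tonic of the new key is G.
Degree 1 carries a major triad in major keys, so the destination is G major.
Check: the diatonic triads of G major are G (I), Am (ii), Bm (iii), C (IV), D (V), Em (vi), F#dim (vii°) — G major is indeed I.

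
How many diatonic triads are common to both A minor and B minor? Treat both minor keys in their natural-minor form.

Diatonic triads of A minor (natural minor): Am (i), Bdim (ii°), C (III), Dm (iv), Em (v), F (VI), G (VII).
Diatonic triads of B minor (natural minor): Bm (i), C♯dim (ii°), D (III), Em (iv), F♯m (v), G (VI), A (VII).
Matching root and quality in both lists: Em, G.
That gives 2 common triads.

2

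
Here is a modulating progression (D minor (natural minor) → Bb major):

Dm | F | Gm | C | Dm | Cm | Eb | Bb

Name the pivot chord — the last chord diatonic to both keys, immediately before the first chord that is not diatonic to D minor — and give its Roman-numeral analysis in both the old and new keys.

Dm — i in D minor, iii in Bb major

Chords diatonic to D minor: Dm, Edim, F, Gm, Am, Bb, C.
Reading the progression, the first chord not in that set is Cm, so the modulation leaves D minor there.
The chord immediately before Cm is Dm, which is diatonic to both keys: i in D minor and iii in Bb major.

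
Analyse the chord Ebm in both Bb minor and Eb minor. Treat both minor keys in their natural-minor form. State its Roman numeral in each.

iv in Bb minor; i in Eb minor

The scale of Bb minor (natural minor) is Bb C Db Eb F Gb Ab; Eb is degree 4, and the triad built there (Eb-Gb-Bb) is minor, so it is iv.
The scale of Eb minor (natural minor) is Eb F Gb Ab Bb Cb Db; Eb is degree 1, and the triad built there (Eb-Gb-Bb) is minor, so it is i.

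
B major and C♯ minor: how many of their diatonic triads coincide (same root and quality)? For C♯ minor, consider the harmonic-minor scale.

1

Diatonic triads of B major: B (I), C♯m (ii), D♯m (iii), E (IV), F♯ (V), G♯m (vi), A♯dim (vii°).
Diatonic triads of C♯ minor (harmonic minor): C♯m (i), D♯dim (ii°), Eaug (III+), F♯m (iv), G♯ (V), A (VI), B♯dim (vii°).
Matching root and quality in both lists: C♯m.
That gives 1 common triad.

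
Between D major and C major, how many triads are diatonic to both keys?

Diatonic triads of D major: D (I), Em (ii), F#m (iii), G (IV), A (V), Bm (vi), C#dim (vii°).
Diatonic triads of C major: C (I), Dm (ii), Em (iii), F (IV), G (V), Am (vi), Bdim (vii°).
Matching root and quality in both lists: Em, G.
That gives 2 common triads.

2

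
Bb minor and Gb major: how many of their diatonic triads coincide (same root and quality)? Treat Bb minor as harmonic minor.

Diatonic triads of Bb minor (harmonic minor): Bbm (i), Cdim (ii°), Dbaug (III+), Ebm (iv), F (V), Gb (VI), Adim (vii°).
Diatonic triads of Gb major: Gb (I), Abm (ii), Bbm (iii), Cb (IV), Db (V), Ebm (vi), Fdim (vii°).
Matching root and quality in both lists: Bbm, Ebm, Gb.
That gives 3 common triads.

3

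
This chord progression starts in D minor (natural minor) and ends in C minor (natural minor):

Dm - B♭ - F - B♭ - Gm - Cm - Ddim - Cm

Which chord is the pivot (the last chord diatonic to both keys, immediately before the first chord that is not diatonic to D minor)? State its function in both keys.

Gm — iv in D minor, v in C minor

Chords diatonic to D minor: Dm, Edim, F, Gm, Am, B♭, C.
Reading the progression, the first chord not in that set is Cm, so the modulation leaves D minor there.
The chord immediately before Cm is Gm, which is diatonic to both keys: iv in D minor and v in C minor.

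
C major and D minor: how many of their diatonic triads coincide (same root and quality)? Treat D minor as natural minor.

Diatonic triads of C major: C major (I), D minor (ii), E minor (iii), F major (IV), G major (V), A minor (vi), B diminished (vii°).
Diatonic triads of D minor (natural minor): D minor (i), E diminished (ii°), F major (III), G minor (iv), A minor (v), Bb major (VI), C major (VII).
Matching root and quality in both lists: C major, D minor, F major, A minor.
That gives 4 common triads.

4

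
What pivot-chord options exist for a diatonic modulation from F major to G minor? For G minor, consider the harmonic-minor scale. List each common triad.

Gm

Triads in F major: F (I), Gm (ii), Am (iii), B♭ (IV), C (V), Dm (vi), Edim (vii°).
Triads in G minor (harmonic minor): Gm (i), Adim (ii°), B♭aug (III+), Cm (iv), D (V), E♭ (VI), F♯dim (vii°).
Shared triads with their functions: Gm (ii in F major, i in G minor).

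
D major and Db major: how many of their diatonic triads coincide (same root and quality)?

Diatonic triads of D major: D (I), Em (ii), F#m (iii), G (IV), A (V), Bm (vi), C#dim (vii°).
Diatonic triads of Db major: Db (I), Ebm (ii), Fm (iii), Gb (IV), Ab (V), Bbm (vi), Cdim (vii°).
No triad has the same root and quality in both keys.

0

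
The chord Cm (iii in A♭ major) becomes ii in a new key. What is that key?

The numeral ii denotes a minor triad on scale degree 2. With C on degree 2, the tonic of the new key is B♭.
Degree 2 carries a minor triad in major keys, so the destination is B♭ major.
Check: the diatonic triads of B♭ major are B♭ (I), Cm (ii), Dm (iii), E♭ (IV), F (V), Gm (vi), Adim (vii°) — Cm is indeed ii.

B♭ major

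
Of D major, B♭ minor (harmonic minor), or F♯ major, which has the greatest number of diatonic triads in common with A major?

D major

Triads of A major: A (I), Bm (ii), C♯m (iii), D (IV), E (V), F♯m (vi), G♯dim (vii°).
D major shares 4: A, Bm, D, F♯m.
B♭ minor (harmonic minor) shares 0: none.
F♯ major shares 0: none.
The most common triads (4) are shared with D major.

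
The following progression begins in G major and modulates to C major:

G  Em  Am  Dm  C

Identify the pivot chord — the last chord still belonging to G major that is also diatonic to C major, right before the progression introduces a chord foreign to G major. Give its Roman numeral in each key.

Am — ii in G major, vi in C major

Chords diatonic to G major: G, Am, Bm, C, D, Em, F#dim.
Reading the progression, the first chord not in that set is Dm, so the modulation leaves G major there.
The chord immediately before Dm is Am, which is diatonic to both keys: ii in G major and vi in C major.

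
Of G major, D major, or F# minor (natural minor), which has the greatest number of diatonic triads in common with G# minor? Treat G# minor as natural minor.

F# minor

Triads of G# minor (natural minor): G#m (i), A#dim (ii°), B (III), C#m (iv), D#m (v), E (VI), F# (VII).
G major shares 0: none.
D major shares 0: none.
F# minor (natural minor) shares 2: C#m, E.
The most common triads (2) are shared with F# minor.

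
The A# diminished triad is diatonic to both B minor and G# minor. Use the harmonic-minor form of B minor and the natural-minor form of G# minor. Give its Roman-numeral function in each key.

vii° in B minor; ii° in G# minor

The scale of B minor (harmonic minor) is B C# D E F# G A#; A# is degree 7, and the triad built there (A#-C#-E) is diminished, so it is vii°.
The scale of G# minor (natural minor) is G# A# B C# D# E F#; A# is degree 2, and the triad built there (A#-C#-E) is diminished, so it is ii°.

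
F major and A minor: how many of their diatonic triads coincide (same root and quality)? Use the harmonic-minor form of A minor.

3

Diatonic triads of F major: F major (I), G minor (ii), A minor (iii), Bb major (IV), C major (V), D minor (vi), E diminished (vii°).
Diatonic triads of A minor (harmonic minor): A minor (i), B diminished (ii°), C augmented (III+), D minor (iv), E major (V), F major (VI), G# diminished (vii°).
Matching root and quality in both lists: F major, A minor, D minor.
That gives 3 common triads.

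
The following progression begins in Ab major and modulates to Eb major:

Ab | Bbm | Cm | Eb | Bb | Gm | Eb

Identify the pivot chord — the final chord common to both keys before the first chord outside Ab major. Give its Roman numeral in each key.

Chords diatonic to Ab major: Ab, Bbm, Cm, Db, Eb, Fm, Gdim.
Reading the progression, the first chord not in that set is Bb, so the modulation leaves Ab major there.
The chord immediately before Bb is Eb, which is diatonic to both keys: V in Ab major and I in Eb major.

Eb — V in Ab major, I in Eb major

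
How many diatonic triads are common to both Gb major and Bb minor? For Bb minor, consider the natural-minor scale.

4

Diatonic triads of Gb major: Gb major (I), Ab minor (ii), Bb minor (iii), Cb major (IV), Db major (V), Eb minor (vi), F diminished (vii°).
Diatonic triads of Bb minor (natural minor): Bb minor (i), C diminished (ii°), Db major (III), Eb minor (iv), F minor (v), Gb major (VI), Ab major (VII).
Matching root and quality in both lists: Gb major, Bb minor, Db major, Eb minor.
That gives 4 common triads.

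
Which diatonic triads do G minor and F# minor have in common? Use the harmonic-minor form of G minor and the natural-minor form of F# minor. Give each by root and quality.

Triads in G minor (harmonic minor): Gm (i), Adim (ii°), Bbaug (III+), Cm (iv), D (V), Eb (VI), F#dim (vii°).
Triads in F# minor (natural minor): F#m (i), G#dim (ii°), A (III), Bm (iv), C#m (v), D (VI), E (VII).
Shared triads with their functions: D (V in G minor, VI in F# minor).

D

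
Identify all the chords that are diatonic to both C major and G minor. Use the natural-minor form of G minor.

Triads in C major: C major (I), D minor (ii), E minor (iii), F major (IV), G major (V), A minor (vi), B diminished (vii°).
Triads in G minor (natural minor): G minor (i), A diminished (ii°), Bb major (III), C minor (iv), D minor (v), Eb major (VI), F major (VII).
Shared triads with their functions: D minor (ii in C major, v in G minor); F major (IV in C major, VII in G minor).

Dm, F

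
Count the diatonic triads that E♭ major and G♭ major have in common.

Diatonic triads of E♭ major: E♭ major (I), F minor (ii), G minor (iii), A♭ major (IV), B♭ major (V), C minor (vi), D diminished (vii°).
Diatonic triads of G♭ major: G♭ major (I), A♭ minor (ii), B♭ minor (iii), C♭ major (IV), D♭ major (V), E♭ minor (vi), F diminished (vii°).
No triad has the same root and quality in both keys.

0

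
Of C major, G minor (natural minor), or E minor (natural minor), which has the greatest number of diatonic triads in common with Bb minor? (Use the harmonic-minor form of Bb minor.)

Triads of Bb minor (harmonic minor): Bb minor (i), C diminished (ii°), Db augmented (III+), Eb minor (iv), F major (V), Gb major (VI), A diminished (vii°).
C major shares 1: F.
G minor (natural minor) shares 2: F, Adim.
E minor (natural minor) shares 0: none.
The most common triads (2) are shared with G minor.

G minor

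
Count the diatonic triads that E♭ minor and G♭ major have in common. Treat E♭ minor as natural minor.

Diatonic triads of E♭ minor (natural minor): E♭m (i), Fdim (ii°), G♭ (III), A♭m (iv), B♭m (v), C♭ (VI), D♭ (VII).
Diatonic triads of G♭ major: G♭ (I), A♭m (ii), B♭m (iii), C♭ (IV), D♭ (V), E♭m (vi), Fdim (vii°).
Matching root and quality in both lists: E♭m, Fdim, G♭, A♭m, B♭m, C♭, D♭.
That gives 7 common triads.

7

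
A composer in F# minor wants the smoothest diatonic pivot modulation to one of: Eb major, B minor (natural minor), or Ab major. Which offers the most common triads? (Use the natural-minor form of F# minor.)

Triads of F# minor (natural minor): F#m (i), G#dim (ii°), A (III), Bm (iv), C#m (v), D (VI), E (VII).
Eb major shares 0: none.
B minor (natural minor) shares 4: F#m, A, Bm, D.
Ab major shares 0: none.
The most common triads (4) are shared with B minor.

B minor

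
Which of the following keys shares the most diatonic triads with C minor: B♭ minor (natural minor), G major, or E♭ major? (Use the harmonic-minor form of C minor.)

E♭ major

Triads of C minor (harmonic minor): C minor (i), D diminished (ii°), E♭ augmented (III+), F minor (iv), G major (V), A♭ major (VI), B diminished (vii°).
B♭ minor (natural minor) shares 2: Fm, A♭.
G major shares 1: G.
E♭ major shares 4: Cm, Ddim, Fm, A♭.
The most common triads (4) are shared with E♭ major.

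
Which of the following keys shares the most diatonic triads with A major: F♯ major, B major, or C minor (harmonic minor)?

B major

Triads of A major: A major (I), B minor (ii), C♯ minor (iii), D major (IV), E major (V), F♯ minor (vi), G♯ diminished (vii°).
F♯ major shares 0: none.
B major shares 2: C♯m, E.
C minor (harmonic minor) shares 0: none.
The most common triads (2) are shared with B major.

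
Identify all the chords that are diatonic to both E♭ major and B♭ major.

Triads in E♭ major: E♭ (I), Fm (ii), Gm (iii), A♭ (IV), B♭ (V), Cm (vi), Ddim (vii°).
Triads in B♭ major: B♭ (I), Cm (ii), Dm (iii), E♭ (IV), F (V), Gm (vi), Adim (vii°).
Shared triads with their functions: E♭ (I in E♭ major, IV in B♭ major); Gm (iii in E♭ major, vi in B♭ major); B♭ (V in E♭ major, I in B♭ major); Cm (vi in E♭ major, ii in B♭ major).

E♭, Gm, B♭, Cm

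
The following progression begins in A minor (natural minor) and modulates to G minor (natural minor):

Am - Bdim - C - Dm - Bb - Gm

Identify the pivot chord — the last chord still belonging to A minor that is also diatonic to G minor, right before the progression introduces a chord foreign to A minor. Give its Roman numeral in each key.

Chords diatonic to A minor: Am, Bdim, C, Dm, Em, F, G.
Reading the progression, the first chord not in that set is Bb, so the modulation leaves A minor there.
The chord immediately before Bb is Dm, which is diatonic to both keys: iv in A minor and v in G minor.

Dm — iv in A minor, v in G minor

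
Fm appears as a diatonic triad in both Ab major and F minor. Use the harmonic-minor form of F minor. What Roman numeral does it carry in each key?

vi in Ab major; i in F minor

The scale of Ab major is Ab Bb C Db Eb F G; F is degree 6, and the triad built there (F-Ab-C) is minor, so it is vi.
The scale of F minor (harmonic minor) is F G Ab Bb C Db E; F is degree 1, and the triad built there (F-Ab-C) is minor, so it is i.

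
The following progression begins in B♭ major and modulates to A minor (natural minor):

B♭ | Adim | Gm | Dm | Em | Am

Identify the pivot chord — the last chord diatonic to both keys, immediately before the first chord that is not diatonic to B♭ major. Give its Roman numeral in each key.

Chords diatonic to B♭ major: B♭, Cm, Dm, E♭, F, Gm, Adim.
Reading the progression, the first chord not in that set is Em, so the modulation leaves B♭ major there.
The chord immediately before Em is Dm, which is diatonic to both keys: iii in B♭ major and iv in A minor.

Dm — iii in B♭ major, iv in A minor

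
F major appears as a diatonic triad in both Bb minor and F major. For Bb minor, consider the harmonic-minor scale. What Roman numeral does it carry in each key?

The scale of Bb minor (harmonic minor) is Bb C Db Eb F Gb A; F is degree 5, and the triad built there (F-A-C) is major, so it is V.
The scale of F major is F G A Bb C D E; F is degree 1, and the triad built there (F-A-C) is major, so it is I.

V in Bb minor; I in F major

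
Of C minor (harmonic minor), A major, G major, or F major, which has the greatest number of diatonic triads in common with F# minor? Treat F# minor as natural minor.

Triads of F# minor (natural minor): F#m (i), G#dim (ii°), A (III), Bm (iv), C#m (v), D (VI), E (VII).
C minor (harmonic minor) shares 0: none.
A major shares 7: F#m, G#dim, A, Bm, C#m, D, E.
G major shares 2: Bm, D.
F major shares 0: none.
The most common triads (7) are shared with A major.

A major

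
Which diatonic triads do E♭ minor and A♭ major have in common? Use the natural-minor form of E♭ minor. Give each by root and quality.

B♭m, D♭

Triads in E♭ minor (natural minor): E♭ minor (i), F diminished (ii°), G♭ major (III), A♭ minor (iv), B♭ minor (v), C♭ major (VI), D♭ major (VII).
Triads in A♭ major: A♭ major (I), B♭ minor (ii), C minor (iii), D♭ major (IV), E♭ major (V), F minor (vi), G diminished (vii°).
Shared triads with their functions: B♭ minor (v in E♭ minor, ii in A♭ major); D♭ major (VII in E♭ minor, IV in A♭ major).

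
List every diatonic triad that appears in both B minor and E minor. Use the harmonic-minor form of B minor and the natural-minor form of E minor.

Triads in B minor (harmonic minor): Bm (i), C#dim (ii°), Daug (III+), Em (iv), F# (V), G (VI), A#dim (vii°).
Triads in E minor (natural minor): Em (i), F#dim (ii°), G (III), Am (iv), Bm (v), C (VI), D (VII).
Shared triads with their functions: Bm (i in B minor, v in E minor); Em (iv in B minor, i in E minor); G (VI in B minor, III in E minor).

Bm, Em, G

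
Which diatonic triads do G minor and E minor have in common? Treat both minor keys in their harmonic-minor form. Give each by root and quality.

F#dim

Triads in G minor (harmonic minor): Gm (i), Adim (ii°), Bbaug (III+), Cm (iv), D (V), Eb (VI), F#dim (vii°).
Triads in E minor (harmonic minor): Em (i), F#dim (ii°), Gaug (III+), Am (iv), B (V), C (VI), D#dim (vii°).
Shared triads with their functions: F#dim (vii° in G minor, ii° in E minor).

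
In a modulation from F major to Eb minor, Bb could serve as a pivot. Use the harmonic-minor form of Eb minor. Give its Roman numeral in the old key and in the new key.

IV in F major; V in Eb minor

The scale of F major is F G A Bb C D E; Bb is degree 4, and the triad built there (Bb-D-F) is major, so it is IV.
The scale of Eb minor (harmonic minor) is Eb F Gb Ab Bb Cb D; Bb is degree 5, and the triad built there (Bb-D-F) is major, so it is V.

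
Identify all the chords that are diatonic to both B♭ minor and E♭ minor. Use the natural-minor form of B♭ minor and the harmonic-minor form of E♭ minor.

E♭m

Triads in B♭ minor (natural minor): B♭m (i), Cdim (ii°), D♭ (III), E♭m (iv), Fm (v), G♭ (VI), A♭ (VII).
Triads in E♭ minor (harmonic minor): E♭m (i), Fdim (ii°), G♭aug (III+), A♭m (iv), B♭ (V), C♭ (VI), Ddim (vii°).
Shared triads with their functions: E♭m (iv in B♭ minor, i in E♭ minor).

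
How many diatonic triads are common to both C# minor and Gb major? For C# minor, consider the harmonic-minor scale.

Diatonic triads of C# minor (harmonic minor): C#m (i), D#dim (ii°), Eaug (III+), F#m (iv), G# (V), A (VI), B#dim (vii°).
Diatonic triads of Gb major: Gb (I), Abm (ii), Bbm (iii), Cb (IV), Db (V), Ebm (vi), Fdim (vii°).
No triad has the same root and quality in both keys.

0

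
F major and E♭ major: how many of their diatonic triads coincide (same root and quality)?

Diatonic triads of F major: F (I), Gm (ii), Am (iii), B♭ (IV), C (V), Dm (vi), Edim (vii°).
Diatonic triads of E♭ major: E♭ (I), Fm (ii), Gm (iii), A♭ (IV), B♭ (V), Cm (vi), Ddim (vii°).
Matching root and quality in both lists: Gm, B♭.
That gives 2 common triads.

2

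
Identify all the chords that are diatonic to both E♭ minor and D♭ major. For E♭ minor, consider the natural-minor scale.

Triads in E♭ minor (natural minor): E♭m (i), Fdim (ii°), G♭ (III), A♭m (iv), B♭m (v), C♭ (VI), D♭ (VII).
Triads in D♭ major: D♭ (I), E♭m (ii), Fm (iii), G♭ (IV), A♭ (V), B♭m (vi), Cdim (vii°).
Shared triads with their functions: E♭m (i in E♭ minor, ii in D♭ major); G♭ (III in E♭ minor, IV in D♭ major); B♭m (v in E♭ minor, vi in D♭ major); D♭ (VII in E♭ minor, I in D♭ major).

E♭m, G♭, B♭m, D♭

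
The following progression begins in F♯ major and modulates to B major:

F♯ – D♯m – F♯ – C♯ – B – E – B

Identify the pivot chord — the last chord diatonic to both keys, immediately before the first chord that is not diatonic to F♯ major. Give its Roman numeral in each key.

B — IV in F♯ major, I in B major

Chords diatonic to F♯ major: F♯, G♯m, A♯m, B, C♯, D♯m, E♯dim.
Reading the progression, the first chord not in that set is E, so the modulation leaves F♯ major there.
The chord immediately before E is B, which is diatonic to both keys: IV in F♯ major and I in B major.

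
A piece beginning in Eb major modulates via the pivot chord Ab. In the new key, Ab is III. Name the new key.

F minor

The numeral III denotes a major triad on scale degree 3. With Ab on degree 3, the tonic of the new key is F.
Degree 3 carries a major triad in natural-minor keys, so the destination is F minor.
Check: the diatonic triads of F minor (natural minor) are Fm (i), Gdim (ii°), Ab (III), Bbm (iv), Cm (v), Db (VI), Eb (VII) — Ab is indeed III.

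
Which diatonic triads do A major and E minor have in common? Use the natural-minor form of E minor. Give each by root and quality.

Triads in A major: A (I), Bm (ii), C#m (iii), D (IV), E (V), F#m (vi), G#dim (vii°).
Triads in E minor (natural minor): Em (i), F#dim (ii°), G (III), Am (iv), Bm (v), C (VI), D (VII).
Shared triads with their functions: Bm (ii in A major, v in E minor); D (IV in A major, VII in E minor).

Bm, D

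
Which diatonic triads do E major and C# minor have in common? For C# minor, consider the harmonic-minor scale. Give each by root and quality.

Triads in E major: E (I), F#m (ii), G#m (iii), A (IV), B (V), C#m (vi), D#dim (vii°).
Triads in C# minor (harmonic minor): C#m (i), D#dim (ii°), Eaug (III+), F#m (iv), G# (V), A (VI), B#dim (vii°).
Shared triads with their functions: F#m (ii in E major, iv in C# minor); A (IV in E major, VI in C# minor); C#m (vi in E major, i in C# minor); D#dim (vii° in E major, ii° in C# minor).

F#m, A, C#m, D#dim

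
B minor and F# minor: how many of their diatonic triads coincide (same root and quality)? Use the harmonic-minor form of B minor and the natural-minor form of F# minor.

1

Diatonic triads of B minor (harmonic minor): Bm (i), C#dim (ii°), Daug (III+), Em (iv), F# (V), G (VI), A#dim (vii°).
Diatonic triads of F# minor (natural minor): F#m (i), G#dim (ii°), A (III), Bm (iv), C#m (v), D (VI), E (VII).
Matching root and quality in both lists: Bm.
That gives 1 common triad.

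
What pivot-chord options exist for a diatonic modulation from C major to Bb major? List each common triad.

Dm, F

Triads in C major: C (I), Dm (ii), Em (iii), F (IV), G (V), Am (vi), Bdim (vii°).
Triads in Bb major: Bb (I), Cm (ii), Dm (iii), Eb (IV), F (V), Gm (vi), Adim (vii°).
Shared triads with their functions: Dm (ii in C major, iii in Bb major); F (IV in C major, V in Bb major).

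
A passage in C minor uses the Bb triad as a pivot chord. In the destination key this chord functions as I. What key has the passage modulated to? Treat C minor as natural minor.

Bb major

The numeral I denotes a major triad on scale degree 1. With Bb on degree 1, the tonic of the new key is Bb.
Degree 1 carries a major triad in major keys, so the destination is Bb major.
Check: the diatonic triads of Bb major are Bb (I), Cm (ii), Dm (iii), Eb (IV), F (V), Gm (vi), Adim (vii°) — Bb is indeed I.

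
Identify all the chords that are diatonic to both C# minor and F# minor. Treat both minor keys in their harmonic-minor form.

F#m

Triads in C# minor (harmonic minor): C#m (i), D#dim (ii°), Eaug (III+), F#m (iv), G# (V), A (VI), B#dim (vii°).
Triads in F# minor (harmonic minor): F#m (i), G#dim (ii°), Aaug (III+), Bm (iv), C# (V), D (VI), E#dim (vii°).
Shared triads with their functions: F#m (iv in C# minor, i in F# minor).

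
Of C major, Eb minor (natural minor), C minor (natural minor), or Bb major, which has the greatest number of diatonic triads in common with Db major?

Eb minor

Triads of Db major: Db major (I), Eb minor (ii), F minor (iii), Gb major (IV), Ab major (V), Bb minor (vi), C diminished (vii°).
C major shares 0: none.
Eb minor (natural minor) shares 4: Db, Ebm, Gb, Bbm.
C minor (natural minor) shares 2: Fm, Ab.
Bb major shares 0: none.
The most common triads (4) are shared with Eb minor.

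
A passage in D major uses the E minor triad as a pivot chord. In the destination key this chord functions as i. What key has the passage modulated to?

The numeral i denotes a minor triad on scale degree 1. With E on degree 1, the tonic of the new key is E.
Degree 1 carries a minor triad in minor keys, so the destination is E minor.
Check: the diatonic triads of E minor (natural minor) are Em (i), F#dim (ii°), G (III), Am (iv), Bm (v), C (VI), D (VII) — E minor is indeed i.

E minor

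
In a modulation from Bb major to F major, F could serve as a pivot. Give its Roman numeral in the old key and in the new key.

V in Bb major; I in F major

The scale of Bb major is Bb C D Eb F G A; F is degree 5, and the triad built there (F-A-C) is major, so it is V.
The scale of F major is F G A Bb C D E; F is degree 1, and the triad built there (F-A-C) is major, so it is I.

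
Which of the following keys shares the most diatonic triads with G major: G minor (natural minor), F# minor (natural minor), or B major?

F# minor

Triads of G major: G major (I), A minor (ii), B minor (iii), C major (IV), D major (V), E minor (vi), F# diminished (vii°).
G minor (natural minor) shares 0: none.
F# minor (natural minor) shares 2: Bm, D.
B major shares 0: none.
The most common triads (2) are shared with F# minor.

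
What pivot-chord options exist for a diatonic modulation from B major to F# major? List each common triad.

B, D#m, F#, G#m

Triads in B major: B (I), C#m (ii), D#m (iii), E (IV), F# (V), G#m (vi), A#dim (vii°).
Triads in F# major: F# (I), G#m (ii), A#m (iii), B (IV), C# (V), D#m (vi), E#dim (vii°).
Shared triads with their functions: B (I in B major, IV in F# major); D#m (iii in B major, vi in F# major); F# (V in B major, I in F# major); G#m (vi in B major, ii in F# major).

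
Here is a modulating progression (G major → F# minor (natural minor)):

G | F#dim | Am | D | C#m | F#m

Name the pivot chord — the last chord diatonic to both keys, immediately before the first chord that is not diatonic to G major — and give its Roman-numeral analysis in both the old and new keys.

Chords diatonic to G major: G, Am, Bm, C, D, Em, F#dim.
Reading the progression, the first chord not in that set is C#m, so the modulation leaves G major there.
The chord immediately before C#m is D, which is diatonic to both keys: V in G major and VI in F# minor.

D — V in G major, VI in F# minor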